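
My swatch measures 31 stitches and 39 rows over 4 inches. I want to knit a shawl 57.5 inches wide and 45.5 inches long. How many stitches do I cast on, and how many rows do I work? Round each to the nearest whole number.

Stitch gauge = 31/4 = 7.75 sts/in; 57.5 × 7.75 = 445.62 → 446 sts.
Row gauge = 39/4 = 9.75 rows/in; 45.5 × 9.75 = 443.62 → 444 rows.

Cast on 446 stitches and work 444 rows.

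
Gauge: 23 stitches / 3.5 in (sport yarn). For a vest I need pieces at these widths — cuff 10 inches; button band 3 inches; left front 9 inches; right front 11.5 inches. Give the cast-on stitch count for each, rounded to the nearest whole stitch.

Rate = 23/3.5 = 6.571 sts per in.
cuff: 10 × 6.571 = 65.71 → 66.
button band: 3 × 6.571 = 19.71 → 20.
left front: 9 × 6.571 = 59.14 → 59.
right front: 11.5 × 6.571 = 75.57 → 76.

cuff 66; button band 20; left front 59; right front 76.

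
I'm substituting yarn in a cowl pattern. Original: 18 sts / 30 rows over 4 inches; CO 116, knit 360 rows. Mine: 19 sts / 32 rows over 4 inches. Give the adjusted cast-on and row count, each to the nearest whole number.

Stitches: 116 × 19/18 = 122.44 → 122.
Rows: 360 × 32/30 = 384.00 → 384.

Cast on 122 stitches; work 384 rows.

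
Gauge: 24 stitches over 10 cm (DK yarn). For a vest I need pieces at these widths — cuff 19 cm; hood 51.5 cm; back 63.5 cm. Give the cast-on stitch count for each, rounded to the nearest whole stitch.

Rate = 24/10 = 2.4 sts per cm.
cuff: 19 × 2.4 = 45.60 → 46.
hood: 51.5 × 2.4 = 123.60 → 124.
back: 63.5 × 2.4 = 152.40 → 152.

cuff 46; hood 124; back 152.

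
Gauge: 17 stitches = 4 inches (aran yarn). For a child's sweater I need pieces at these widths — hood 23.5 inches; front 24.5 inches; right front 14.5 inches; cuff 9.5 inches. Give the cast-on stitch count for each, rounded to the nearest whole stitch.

hood 100; front 104; right front 62; cuff 40.

Rate = 17/4 = 4.25 sts per in.
hood: 23.5 × 4.25 = 99.88 → 100.
front: 24.5 × 4.25 = 104.12 → 104.
right front: 14.5 × 4.25 = 61.62 → 62.
cuff: 9.5 × 4.25 = 40.38 → 40.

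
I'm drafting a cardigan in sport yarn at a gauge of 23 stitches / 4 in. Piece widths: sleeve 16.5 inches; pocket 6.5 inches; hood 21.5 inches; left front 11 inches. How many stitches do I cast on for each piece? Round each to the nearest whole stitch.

sleeve 95; pocket 37; hood 124; left front 63.

Rate = 23/4 = 5.75 sts per in.
sleeve: 16.5 × 5.75 = 94.88 → 95.
pocket: 6.5 × 5.75 = 37.38 → 37.
hood: 21.5 × 5.75 = 123.62 → 124.
left front: 11 × 5.75 = 63.25 → 63.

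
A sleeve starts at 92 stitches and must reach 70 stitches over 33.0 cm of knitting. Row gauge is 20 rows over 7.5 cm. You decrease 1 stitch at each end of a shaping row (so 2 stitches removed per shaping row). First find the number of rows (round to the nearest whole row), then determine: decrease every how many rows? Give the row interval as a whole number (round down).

Rows = 33.0 × 2.667 = 88.0 → 88 rows.
Stitches to remove: 22 → 11 shaping rows (at 2 st each).
88 / 11 = 8.00 → every 8 rows.

Decrease every 8th row.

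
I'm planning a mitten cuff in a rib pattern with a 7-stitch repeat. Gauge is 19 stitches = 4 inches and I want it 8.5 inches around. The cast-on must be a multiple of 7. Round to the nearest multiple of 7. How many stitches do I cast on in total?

42 stitches.

19 / 4 = 4.75 sts per inch.
8.5 × 4.75 = 40.38 sts.
Nearest multiple of 7: 42.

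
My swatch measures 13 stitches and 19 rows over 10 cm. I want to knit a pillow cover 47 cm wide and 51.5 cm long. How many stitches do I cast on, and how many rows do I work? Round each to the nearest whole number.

Cast on 61 stitches and work 98 rows.

Stitch gauge = 13/10 = 1.3 sts/cm; 47 × 1.3 = 61.10 → 61 sts.
Row gauge = 19/10 = 1.9 rows/cm; 51.5 × 1.9 = 97.85 → 98 rows.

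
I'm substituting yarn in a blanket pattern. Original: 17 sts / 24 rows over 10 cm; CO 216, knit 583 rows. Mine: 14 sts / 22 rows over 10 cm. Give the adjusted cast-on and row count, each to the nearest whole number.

Cast on 178 stitches; work 534 rows.

Stitches: 216 × 14/17 = 177.88 → 178.
Rows: 583 × 22/24 = 534.42 → 534.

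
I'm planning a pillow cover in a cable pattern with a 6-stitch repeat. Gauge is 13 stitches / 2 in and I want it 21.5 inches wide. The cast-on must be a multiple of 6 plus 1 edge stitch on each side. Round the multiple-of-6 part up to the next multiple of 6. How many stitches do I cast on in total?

Cast on 140 stitches.

13 / 2 = 6.5 sts per inch.
21.5 × 6.5 = 139.75 sts.
Less 2 edge sts → 137.75 for the repeat.
Next multiple of 6: 138.
Add back 2 edge sts → 140.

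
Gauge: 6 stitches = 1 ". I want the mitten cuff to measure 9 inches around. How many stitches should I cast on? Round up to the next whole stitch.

Cast on 54 stitches.

6 stitches / 1 in = 6 stitches per inch.
9 × 6 = 54.00 stitches.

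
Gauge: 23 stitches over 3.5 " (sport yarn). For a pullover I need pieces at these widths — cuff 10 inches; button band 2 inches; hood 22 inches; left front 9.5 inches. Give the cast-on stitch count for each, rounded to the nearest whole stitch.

Rate = 23/3.5 = 6.571 sts per in.
cuff: 10 × 6.571 = 65.71 → 66.
button band: 2 × 6.571 = 13.14 → 13.
hood: 22 × 6.571 = 144.57 → 145.
left front: 9.5 × 6.571 = 62.43 → 62.

cuff 66; button band 13; hood 145; left front 62.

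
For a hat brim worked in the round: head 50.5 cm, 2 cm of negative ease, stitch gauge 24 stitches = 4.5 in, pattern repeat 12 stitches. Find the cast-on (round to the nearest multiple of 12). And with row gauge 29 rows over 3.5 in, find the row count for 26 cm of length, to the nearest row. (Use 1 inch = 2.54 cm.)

Finished = 50.5 − 2 = 48.5 cm.
48.5 cm × 1/2.54 = 19.09 inches.
24/4.5 = 5.333 sts per in; 19.09 × 5.333 = 101.84 sts.
Nearest multiple of 12 → 96.
26 cm = 10.24 inches; × 8.286 = 84.81 → 85 rows.

Cast on 96 stitches; work 85 rows.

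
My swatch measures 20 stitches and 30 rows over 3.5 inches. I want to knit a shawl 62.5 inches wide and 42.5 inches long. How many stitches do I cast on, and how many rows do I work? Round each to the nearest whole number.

Cast on 357 stitches and work 364 rows.

Stitch gauge = 20/3.5 = 5.714 sts/in; 62.5 × 5.714 = 357.14 → 357 sts.
Row gauge = 30/3.5 = 8.571 rows/in; 42.5 × 8.571 = 364.29 → 364 rows.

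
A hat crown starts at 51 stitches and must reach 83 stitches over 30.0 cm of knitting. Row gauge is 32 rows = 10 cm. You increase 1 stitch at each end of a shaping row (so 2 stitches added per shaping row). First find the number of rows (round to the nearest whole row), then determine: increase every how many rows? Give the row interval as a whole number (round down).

Rows = 30.0 × 3.2 = 96.0 → 96 rows.
Stitches to add: 32 → 16 shaping rows (at 2 st each).
96 / 16 = 6.00 → every 6 rows.

Increase every 6th row.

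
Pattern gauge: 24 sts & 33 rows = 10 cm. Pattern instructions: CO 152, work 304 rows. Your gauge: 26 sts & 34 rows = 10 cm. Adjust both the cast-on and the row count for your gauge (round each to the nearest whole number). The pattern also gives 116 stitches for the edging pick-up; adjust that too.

Cast on 165 stitches; work 313 rows; edging pick-up 126 stitches.

Stitches: 152 × 26/24 = 164.67 → 165.
Rows: 304 × 34/33 = 313.21 → 313.
edging pick-up: 116 × 26/24 = 125.67 → 126.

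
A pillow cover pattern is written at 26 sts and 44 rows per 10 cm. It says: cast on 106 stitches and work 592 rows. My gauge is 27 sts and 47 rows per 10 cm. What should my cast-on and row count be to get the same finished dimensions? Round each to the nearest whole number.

Stitches: 106 × 27/26 = 110.08 → 110.
Rows: 592 × 47/44 = 632.36 → 632.

Cast on 110 stitches; work 632 rows.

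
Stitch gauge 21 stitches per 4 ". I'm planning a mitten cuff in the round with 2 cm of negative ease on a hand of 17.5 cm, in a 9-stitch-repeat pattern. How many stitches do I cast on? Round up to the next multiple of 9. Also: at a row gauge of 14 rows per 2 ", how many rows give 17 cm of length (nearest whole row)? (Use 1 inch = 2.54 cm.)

Cast on 36 stitches; work 47 rows.

Finished = 17.5 − 2 = 15.5 cm.
15.5 cm × 1/2.54 = 6.10 inches.
21/4 = 5.25 sts per in; 6.10 × 5.25 = 32.04 sts.
Next multiple of 9 → 36.
17 cm = 6.69 inches; × 7 = 46.85 → 47 rows.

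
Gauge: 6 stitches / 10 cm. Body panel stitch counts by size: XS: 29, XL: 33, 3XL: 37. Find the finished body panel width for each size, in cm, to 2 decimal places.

XS 48.33 cm; XL 55.00 cm; 3XL 61.67 cm.

6/10 = 0.6 sts per cm.
XS: 29 / 0.6 = 48.333 → 48.33 cm.
XL: 33 / 0.6 = 55.000 → 55.00 cm.
3XL: 37 / 0.6 = 61.667 → 61.67 cm.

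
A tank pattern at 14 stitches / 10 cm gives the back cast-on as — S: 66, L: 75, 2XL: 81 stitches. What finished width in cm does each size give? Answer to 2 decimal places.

S 47.14 cm; L 53.57 cm; 2XL 57.86 cm.

14/10 = 1.4 sts per cm.
S: 66 / 1.4 = 47.143 → 47.14 cm.
L: 75 / 1.4 = 53.571 → 53.57 cm.
2XL: 81 / 1.4 = 57.857 → 57.86 cm.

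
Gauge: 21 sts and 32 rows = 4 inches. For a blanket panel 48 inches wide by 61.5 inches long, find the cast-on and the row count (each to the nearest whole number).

Stitch gauge = 21/4 = 5.25 sts/in; 48 × 5.25 = 252.00 → 252 sts.
Row gauge = 32/4 = 8 rows/in; 61.5 × 8 = 492.00 → 492 rows.

Cast on 252 stitches and work 492 rows.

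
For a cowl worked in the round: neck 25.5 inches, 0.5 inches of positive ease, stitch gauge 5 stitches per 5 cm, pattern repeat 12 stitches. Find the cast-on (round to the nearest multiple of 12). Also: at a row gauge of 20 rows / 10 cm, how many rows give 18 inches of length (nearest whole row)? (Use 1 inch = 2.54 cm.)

Cast on 72 stitches; work 91 rows.

Finished = 25.5 + 0.5 = 26 inches.
26 inches × 2.54 = 66.04 cm.
5/5 = 1 sts per cm; 66.04 × 1 = 66.04 sts.
Nearest multiple of 12 → 72.
18 inches = 45.72 cm; × 2 = 91.44 → 91 rows.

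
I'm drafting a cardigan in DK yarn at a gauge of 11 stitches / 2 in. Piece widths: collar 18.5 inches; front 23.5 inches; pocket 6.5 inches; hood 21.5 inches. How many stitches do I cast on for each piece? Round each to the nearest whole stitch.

Rate = 11/2 = 5.5 sts per in.
collar: 18.5 × 5.5 = 101.75 → 102.
front: 23.5 × 5.5 = 129.25 → 129.
pocket: 6.5 × 5.5 = 35.75 → 36.
hood: 21.5 × 5.5 = 118.25 → 118.

collar 102; front 129; pocket 36; hood 118.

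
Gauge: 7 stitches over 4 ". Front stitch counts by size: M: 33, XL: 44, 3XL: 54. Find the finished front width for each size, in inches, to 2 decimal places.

7/4 = 1.75 sts per in.
M: 33 / 1.75 = 18.857 → 18.86 in.
XL: 44 / 1.75 = 25.143 → 25.14 in.
3XL: 54 / 1.75 = 30.857 → 30.86 in.

M 18.86 inches; XL 25.14 inches; 3XL 30.86 inches.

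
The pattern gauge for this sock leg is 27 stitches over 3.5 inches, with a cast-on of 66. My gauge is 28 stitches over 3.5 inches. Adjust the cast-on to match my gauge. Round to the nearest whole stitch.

Scale factor = 28 / 27 = 1.037.
66 × 28 / 27 = 68.44 sts.
→ 68 sts.

Cast on 68 stitches.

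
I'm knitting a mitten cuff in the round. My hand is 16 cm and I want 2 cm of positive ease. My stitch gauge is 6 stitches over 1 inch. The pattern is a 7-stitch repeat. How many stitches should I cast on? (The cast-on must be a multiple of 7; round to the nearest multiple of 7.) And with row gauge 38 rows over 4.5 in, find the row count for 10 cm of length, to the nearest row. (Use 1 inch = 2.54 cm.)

Cast on 42 stitches; work 33 rows.

Finished = 16 + 2 = 18 cm.
18 cm × 1/2.54 = 7.09 inches.
6/1 = 6 sts per in; 7.09 × 6 = 42.52 sts.
Nearest multiple of 7 → 42.
10 cm = 3.94 inches; × 8.444 = 33.25 → 33 rows.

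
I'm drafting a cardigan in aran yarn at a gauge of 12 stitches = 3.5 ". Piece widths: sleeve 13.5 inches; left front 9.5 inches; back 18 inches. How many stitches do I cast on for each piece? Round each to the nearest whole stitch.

sleeve 46; left front 33; back 62.

Rate = 12/3.5 = 3.429 sts per in.
sleeve: 13.5 × 3.429 = 46.29 → 46.
left front: 9.5 × 3.429 = 32.57 → 33.
back: 18 × 3.429 = 61.71 → 62.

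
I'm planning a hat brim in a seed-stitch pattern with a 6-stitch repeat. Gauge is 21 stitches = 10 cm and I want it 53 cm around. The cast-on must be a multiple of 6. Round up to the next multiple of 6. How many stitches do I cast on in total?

21 / 10 = 2.1 sts per cm.
53 × 2.1 = 111.30 sts.
Next multiple of 6: 114.

Cast on 114 stitches.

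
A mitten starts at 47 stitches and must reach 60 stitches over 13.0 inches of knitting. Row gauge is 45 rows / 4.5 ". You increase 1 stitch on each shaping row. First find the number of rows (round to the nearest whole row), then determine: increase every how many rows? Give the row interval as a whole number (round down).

Increase every 10th row.

Rows = 13.0 × 10 = 130.0 → 130 rows.
Stitches to add: 13 → 13 shaping rows (at 1 st each).
130 / 13 = 10.00 → every 10 rows.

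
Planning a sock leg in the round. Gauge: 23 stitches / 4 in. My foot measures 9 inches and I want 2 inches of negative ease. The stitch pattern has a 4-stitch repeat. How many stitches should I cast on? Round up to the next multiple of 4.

CO 44 sts.

Finished = 9 − 2 = 7 inches.
23 / 4 = 5.75 sts/in.
7 × 5.75 = 40.25 sts.
Next multiple of 4: 44.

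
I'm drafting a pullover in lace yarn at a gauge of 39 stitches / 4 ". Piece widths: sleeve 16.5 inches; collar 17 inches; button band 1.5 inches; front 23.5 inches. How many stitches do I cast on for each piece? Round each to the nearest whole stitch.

sleeve 161; collar 166; button band 15; front 229.

Rate = 39/4 = 9.75 sts per in.
sleeve: 16.5 × 9.75 = 160.88 → 161.
collar: 17 × 9.75 = 165.75 → 166.
button band: 1.5 × 9.75 = 14.62 → 15.
front: 23.5 × 9.75 = 229.12 → 229.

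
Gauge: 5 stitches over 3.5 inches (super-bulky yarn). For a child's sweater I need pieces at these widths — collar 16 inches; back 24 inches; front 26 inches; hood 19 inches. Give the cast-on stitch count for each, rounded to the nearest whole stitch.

collar 23; back 34; front 37; hood 27.

Rate = 5/3.5 = 1.429 sts per in.
collar: 16 × 1.429 = 22.86 → 23.
back: 24 × 1.429 = 34.29 → 34.
front: 26 × 1.429 = 37.14 → 37.
hood: 19 × 1.429 = 27.14 → 27.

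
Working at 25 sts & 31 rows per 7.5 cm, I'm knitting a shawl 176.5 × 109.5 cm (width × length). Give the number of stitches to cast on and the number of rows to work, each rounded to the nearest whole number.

Stitch gauge = 25/7.5 = 3.333 sts/cm; 176.5 × 3.333 = 588.33 → 588 sts.
Row gauge = 31/7.5 = 4.133 rows/cm; 109.5 × 4.133 = 452.60 → 453 rows.

Cast on 588 stitches and work 453 rows.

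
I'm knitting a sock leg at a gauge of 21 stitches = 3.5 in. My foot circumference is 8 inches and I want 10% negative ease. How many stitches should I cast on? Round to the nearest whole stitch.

Cast on 43 stitches.

Finished = 8 × 0.90 = 7.20 in.
21 / 3.5 = 6 sts per inch.
7.20 × 6 = 43.20 sts.
→ 43 sts.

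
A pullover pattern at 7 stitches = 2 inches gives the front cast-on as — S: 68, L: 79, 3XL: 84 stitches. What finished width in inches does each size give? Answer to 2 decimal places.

S 19.43 inches; L 22.57 inches; 3XL 24.00 inches.

7/2 = 3.5 sts per in.
S: 68 / 3.5 = 19.429 → 19.43 in.
L: 79 / 3.5 = 22.571 → 22.57 in.
3XL: 84 / 3.5 = 24.000 → 24.00 in.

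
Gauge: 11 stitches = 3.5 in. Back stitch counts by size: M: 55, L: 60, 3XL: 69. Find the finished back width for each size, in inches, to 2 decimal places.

11/3.5 = 3.143 sts per in.
M: 55 / 3.143 = 17.500 → 17.50 in.
L: 60 / 3.143 = 19.091 → 19.09 in.
3XL: 69 / 3.143 = 21.955 → 21.95 in.

M 17.50 inches; L 19.09 inches; 3XL 21.95 inches.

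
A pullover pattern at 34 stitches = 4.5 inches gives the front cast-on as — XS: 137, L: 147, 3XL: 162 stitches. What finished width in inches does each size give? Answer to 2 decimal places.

XS 18.13 inches; L 19.46 inches; 3XL 21.44 inches.

34/4.5 = 7.556 sts per in.
XS: 137 / 7.556 = 18.132 → 18.13 in.
L: 147 / 7.556 = 19.456 → 19.46 in.
3XL: 162 / 7.556 = 21.441 → 21.44 in.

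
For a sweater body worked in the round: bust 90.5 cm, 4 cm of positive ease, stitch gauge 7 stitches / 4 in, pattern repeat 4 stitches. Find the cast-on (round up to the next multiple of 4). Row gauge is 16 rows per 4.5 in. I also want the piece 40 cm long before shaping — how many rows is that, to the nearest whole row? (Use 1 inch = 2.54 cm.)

Cast on 68 stitches; work 56 rows.

Finished = 90.5 + 4 = 94.5 cm.
94.5 cm × 1/2.54 = 37.20 inches.
7/4 = 1.75 sts per in; 37.20 × 1.75 = 65.11 sts.
Next multiple of 4 → 68.
40 cm = 15.75 inches; × 3.556 = 55.99 → 56 rows.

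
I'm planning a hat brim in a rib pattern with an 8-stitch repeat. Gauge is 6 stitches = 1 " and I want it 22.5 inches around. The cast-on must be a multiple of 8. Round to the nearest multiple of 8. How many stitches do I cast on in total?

6 / 1 = 6 sts per inch.
22.5 × 6 = 135.00 sts.
Nearest multiple of 8: 136.

Cast on 136 stitches.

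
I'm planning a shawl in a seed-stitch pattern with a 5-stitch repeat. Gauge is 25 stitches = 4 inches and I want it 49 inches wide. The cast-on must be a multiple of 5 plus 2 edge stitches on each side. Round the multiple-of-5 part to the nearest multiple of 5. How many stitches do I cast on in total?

Cast on 304 stitches.

25 / 4 = 6.25 sts per inch.
49 × 6.25 = 306.25 sts.
Less 4 edge sts → 302.25 for the repeat.
Nearest multiple of 5: 300.
Add back 4 edge sts → 304.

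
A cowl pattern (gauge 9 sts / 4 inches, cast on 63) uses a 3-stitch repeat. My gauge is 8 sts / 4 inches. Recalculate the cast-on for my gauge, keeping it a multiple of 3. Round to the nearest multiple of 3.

63 × 8 / 9 = 56.00.
Nearest multiple of 3: 57.

57 stitches.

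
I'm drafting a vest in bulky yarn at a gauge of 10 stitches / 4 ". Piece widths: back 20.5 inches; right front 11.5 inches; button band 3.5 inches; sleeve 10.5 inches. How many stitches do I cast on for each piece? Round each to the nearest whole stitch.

Rate = 10/4 = 2.5 sts per in.
back: 20.5 × 2.5 = 51.25 → 51.
right front: 11.5 × 2.5 = 28.75 → 29.
button band: 3.5 × 2.5 = 8.75 → 9.
sleeve: 10.5 × 2.5 = 26.25 → 26.

back 51; right front 29; button band 9; sleeve 26.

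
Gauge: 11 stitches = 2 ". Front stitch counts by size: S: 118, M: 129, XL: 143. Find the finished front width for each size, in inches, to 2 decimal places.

11/2 = 5.5 sts per in.
S: 118 / 5.5 = 21.455 → 21.45 in.
M: 129 / 5.5 = 23.455 → 23.45 in.
XL: 143 / 5.5 = 26.000 → 26.00 in.

S 21.45 inches; M 23.45 inches; XL 26.00 inches.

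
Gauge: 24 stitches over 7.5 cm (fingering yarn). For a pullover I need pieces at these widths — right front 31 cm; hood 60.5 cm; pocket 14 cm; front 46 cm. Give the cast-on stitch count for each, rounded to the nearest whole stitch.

right front 99; hood 194; pocket 45; front 147.

Rate = 24/7.5 = 3.2 sts per cm.
right front: 31 × 3.2 = 99.20 → 99.
hood: 60.5 × 3.2 = 193.60 → 194.
pocket: 14 × 3.2 = 44.80 → 45.
front: 46 × 3.2 = 147.20 → 147.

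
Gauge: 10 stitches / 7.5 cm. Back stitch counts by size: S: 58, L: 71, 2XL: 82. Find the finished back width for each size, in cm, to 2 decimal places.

10/7.5 = 1.333 sts per cm.
S: 58 / 1.333 = 43.500 → 43.50 cm.
L: 71 / 1.333 = 53.250 → 53.25 cm.
2XL: 82 / 1.333 = 61.500 → 61.50 cm.

S 43.50 cm; L 53.25 cm; 2XL 61.50 cm.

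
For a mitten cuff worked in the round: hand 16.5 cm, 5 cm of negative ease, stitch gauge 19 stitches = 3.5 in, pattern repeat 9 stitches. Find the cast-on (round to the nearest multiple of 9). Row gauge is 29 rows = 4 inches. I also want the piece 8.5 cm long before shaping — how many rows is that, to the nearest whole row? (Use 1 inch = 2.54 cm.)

Cast on 27 stitches; work 24 rows.

Finished = 16.5 − 5 = 11.5 cm.
11.5 cm × 1/2.54 = 4.53 inches.
19/3.5 = 5.429 sts per in; 4.53 × 5.429 = 24.58 sts.
Nearest multiple of 9 → 27.
8.5 cm = 3.35 inches; × 7.25 = 24.26 → 24 rows.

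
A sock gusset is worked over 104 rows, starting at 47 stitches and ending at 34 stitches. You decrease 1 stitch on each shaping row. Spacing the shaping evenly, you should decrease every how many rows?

Stitches to remove: |34 − 47| = 13.
Shaping rows needed: 13 / 1 = 13.
104 rows / 13 = every 8 rows.

Decrease every 8th row.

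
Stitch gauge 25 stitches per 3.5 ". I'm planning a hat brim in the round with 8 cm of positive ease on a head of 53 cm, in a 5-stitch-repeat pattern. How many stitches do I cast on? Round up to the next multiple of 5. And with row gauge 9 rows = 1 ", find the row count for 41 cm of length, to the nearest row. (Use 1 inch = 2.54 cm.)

Finished = 53 + 8 = 61 cm.
61 cm × 1/2.54 = 24.02 inches.
25/3.5 = 7.143 sts per in; 24.02 × 7.143 = 171.54 sts.
Next multiple of 5 → 175.
41 cm = 16.14 inches; × 9 = 145.28 → 145 rows.

Cast on 175 stitches; work 145 rows.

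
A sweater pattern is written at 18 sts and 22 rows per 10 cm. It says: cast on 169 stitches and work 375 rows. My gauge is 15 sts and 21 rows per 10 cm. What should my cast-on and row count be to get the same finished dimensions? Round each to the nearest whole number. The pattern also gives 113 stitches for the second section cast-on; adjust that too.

Cast on 141 stitches; work 358 rows; second section cast-on 94 stitches.

Stitches: 169 × 15/18 = 140.83 → 141.
Rows: 375 × 21/22 = 357.95 → 358.
second section cast-on: 113 × 15/18 = 94.17 → 94.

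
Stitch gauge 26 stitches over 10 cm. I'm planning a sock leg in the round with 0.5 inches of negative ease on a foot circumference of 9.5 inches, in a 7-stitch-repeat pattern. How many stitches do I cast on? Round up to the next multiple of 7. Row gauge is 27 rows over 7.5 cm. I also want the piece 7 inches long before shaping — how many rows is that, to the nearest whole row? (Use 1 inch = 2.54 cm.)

Finished = 9.5 − 0.5 = 9 inches.
9 inches × 2.54 = 22.86 cm.
26/10 = 2.6 sts per cm; 22.86 × 2.6 = 59.44 sts.
Next multiple of 7 → 63.
7 inches = 17.78 cm; × 3.6 = 64.01 → 64 rows.

Cast on 63 stitches; work 64 rows.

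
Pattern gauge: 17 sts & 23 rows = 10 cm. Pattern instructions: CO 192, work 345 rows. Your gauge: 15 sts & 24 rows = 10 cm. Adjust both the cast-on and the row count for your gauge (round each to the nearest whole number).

Stitches: 192 × 15/17 = 169.41 → 169.
Rows: 345 × 24/23 = 360.00 → 360.

Cast on 169 stitches; work 360 rows.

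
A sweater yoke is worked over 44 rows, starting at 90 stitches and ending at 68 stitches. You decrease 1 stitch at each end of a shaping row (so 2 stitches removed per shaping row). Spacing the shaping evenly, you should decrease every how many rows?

Stitches to remove: |68 − 90| = 22.
Shaping rows needed: 22 / 2 = 11.
44 rows / 11 = every 4 rows.

Decrease every 4th row.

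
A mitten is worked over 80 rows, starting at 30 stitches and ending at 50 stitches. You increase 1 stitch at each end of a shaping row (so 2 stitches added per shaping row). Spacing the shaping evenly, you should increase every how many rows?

Increase every 8th row.

Stitches to add: |50 − 30| = 20.
Shaping rows needed: 20 / 2 = 10.
80 rows / 10 = every 8 rows.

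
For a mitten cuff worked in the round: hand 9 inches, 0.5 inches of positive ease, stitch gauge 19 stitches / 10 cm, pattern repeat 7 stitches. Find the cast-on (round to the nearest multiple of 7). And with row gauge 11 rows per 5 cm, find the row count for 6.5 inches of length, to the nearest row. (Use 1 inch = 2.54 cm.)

Cast on 49 stitches; work 36 rows.

Finished = 9 + 0.5 = 9.5 inches.
9.5 inches × 2.54 = 24.13 cm.
19/10 = 1.9 sts per cm; 24.13 × 1.9 = 45.85 sts.
Nearest multiple of 7 → 49.
6.5 inches = 16.51 cm; × 2.2 = 36.32 → 36 rows.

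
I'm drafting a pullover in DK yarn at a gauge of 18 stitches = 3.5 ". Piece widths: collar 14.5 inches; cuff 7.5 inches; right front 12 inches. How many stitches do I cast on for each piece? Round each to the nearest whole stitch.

Rate = 18/3.5 = 5.143 sts per in.
collar: 14.5 × 5.143 = 74.57 → 75.
cuff: 7.5 × 5.143 = 38.57 → 39.
right front: 12 × 5.143 = 61.71 → 62.

collar 75; cuff 39; right front 62.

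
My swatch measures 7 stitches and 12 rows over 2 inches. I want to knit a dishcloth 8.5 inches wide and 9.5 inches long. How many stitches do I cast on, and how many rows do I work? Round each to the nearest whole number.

Cast on 30 stitches and work 57 rows.

Stitch gauge = 7/2 = 3.5 sts/in; 8.5 × 3.5 = 29.75 → 30 sts.
Row gauge = 12/2 = 6 rows/in; 9.5 × 6 = 57.00 → 57 rows.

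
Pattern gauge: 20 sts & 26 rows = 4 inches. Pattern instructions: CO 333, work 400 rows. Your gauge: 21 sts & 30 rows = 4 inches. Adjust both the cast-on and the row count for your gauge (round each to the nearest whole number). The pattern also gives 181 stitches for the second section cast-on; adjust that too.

Cast on 350 stitches; work 462 rows; second section cast-on 190 stitches.

Stitches: 333 × 21/20 = 349.65 → 350.
Rows: 400 × 30/26 = 461.54 → 462.
second section cast-on: 181 × 21/20 = 190.05 → 190.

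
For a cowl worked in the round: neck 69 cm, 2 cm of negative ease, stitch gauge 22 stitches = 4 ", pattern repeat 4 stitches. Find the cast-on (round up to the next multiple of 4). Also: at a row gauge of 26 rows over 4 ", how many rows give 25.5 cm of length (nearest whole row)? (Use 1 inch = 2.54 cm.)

Finished = 69 − 2 = 67 cm.
67 cm × 1/2.54 = 26.38 inches.
22/4 = 5.5 sts per in; 26.38 × 5.5 = 145.08 sts.
Next multiple of 4 → 148.
25.5 cm = 10.04 inches; × 6.5 = 65.26 → 65 rows.

Cast on 148 stitches; work 65 rows.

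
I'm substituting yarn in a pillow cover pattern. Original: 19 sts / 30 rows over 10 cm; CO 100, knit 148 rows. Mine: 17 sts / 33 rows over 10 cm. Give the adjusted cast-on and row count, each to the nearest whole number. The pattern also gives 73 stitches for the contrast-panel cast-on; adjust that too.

Stitches: 100 × 17/19 = 89.47 → 89.
Rows: 148 × 33/30 = 162.80 → 163.
contrast-panel cast-on: 73 × 17/19 = 65.32 → 65.

Cast on 89 stitches; work 163 rows; contrast-panel cast-on 65 stitches.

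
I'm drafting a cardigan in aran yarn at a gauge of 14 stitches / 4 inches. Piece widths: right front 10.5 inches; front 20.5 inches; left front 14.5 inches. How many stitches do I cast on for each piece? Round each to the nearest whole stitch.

right front 37; front 72; left front 51.

Rate = 14/4 = 3.5 sts per in.
right front: 10.5 × 3.5 = 36.75 → 37.
front: 20.5 × 3.5 = 71.75 → 72.
left front: 14.5 × 3.5 = 50.75 → 51.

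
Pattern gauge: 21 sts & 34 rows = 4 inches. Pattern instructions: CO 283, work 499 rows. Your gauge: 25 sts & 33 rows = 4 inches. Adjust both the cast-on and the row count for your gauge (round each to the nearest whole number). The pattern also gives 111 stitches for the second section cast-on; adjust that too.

Stitches: 283 × 25/21 = 336.90 → 337.
Rows: 499 × 33/34 = 484.32 → 484.
second section cast-on: 111 × 25/21 = 132.14 → 132.

Cast on 337 stitches; work 484 rows; second section cast-on 132 stitches.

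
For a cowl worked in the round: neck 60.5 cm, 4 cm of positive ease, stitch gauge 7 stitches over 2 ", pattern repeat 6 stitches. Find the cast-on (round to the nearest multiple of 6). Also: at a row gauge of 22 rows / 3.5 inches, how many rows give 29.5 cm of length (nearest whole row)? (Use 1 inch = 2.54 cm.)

Finished = 60.5 + 4 = 64.5 cm.
64.5 cm × 1/2.54 = 25.39 inches.
7/2 = 3.5 sts per in; 25.39 × 3.5 = 88.88 sts.
Nearest multiple of 6 → 90.
29.5 cm = 11.61 inches; × 6.286 = 73.00 → 73 rows.

Cast on 90 stitches; work 73 rows.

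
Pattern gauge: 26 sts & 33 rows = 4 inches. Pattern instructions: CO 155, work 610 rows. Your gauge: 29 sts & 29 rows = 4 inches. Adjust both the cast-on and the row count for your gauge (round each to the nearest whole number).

Cast on 173 stitches; work 536 rows.

Stitches: 155 × 29/26 = 172.88 → 173.
Rows: 610 × 29/33 = 536.06 → 536.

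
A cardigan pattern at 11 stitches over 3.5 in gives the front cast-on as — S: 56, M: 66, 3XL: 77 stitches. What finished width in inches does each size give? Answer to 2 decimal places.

11/3.5 = 3.143 sts per in.
S: 56 / 3.143 = 17.818 → 17.82 in.
M: 66 / 3.143 = 21.000 → 21.00 in.
3XL: 77 / 3.143 = 24.500 → 24.50 in.

S 17.82 inches; M 21.00 inches; 3XL 24.50 inches.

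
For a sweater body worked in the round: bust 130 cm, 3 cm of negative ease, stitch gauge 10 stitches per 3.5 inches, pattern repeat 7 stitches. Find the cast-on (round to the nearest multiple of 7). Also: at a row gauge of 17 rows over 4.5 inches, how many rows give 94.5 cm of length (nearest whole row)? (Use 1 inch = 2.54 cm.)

Finished = 130 − 3 = 127 cm.
127 cm × 1/2.54 = 50.00 inches.
10/3.5 = 2.857 sts per in; 50.00 × 2.857 = 142.86 sts.
Nearest multiple of 7 → 140.
94.5 cm = 37.20 inches; × 3.778 = 140.55 → 141 rows.

Cast on 140 stitches; work 141 rows.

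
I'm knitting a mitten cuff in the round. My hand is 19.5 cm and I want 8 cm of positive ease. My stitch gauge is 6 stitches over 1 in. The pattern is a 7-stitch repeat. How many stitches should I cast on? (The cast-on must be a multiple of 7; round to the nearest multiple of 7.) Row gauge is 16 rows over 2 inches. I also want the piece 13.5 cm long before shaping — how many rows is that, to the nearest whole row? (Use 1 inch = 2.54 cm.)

Finished = 19.5 + 8 = 27.5 cm.
27.5 cm × 1/2.54 = 10.83 inches.
6/1 = 6 sts per in; 10.83 × 6 = 64.96 sts.
Nearest multiple of 7 → 63.
13.5 cm = 5.31 inches; × 8 = 42.52 → 43 rows.

Cast on 63 stitches; work 43 rows.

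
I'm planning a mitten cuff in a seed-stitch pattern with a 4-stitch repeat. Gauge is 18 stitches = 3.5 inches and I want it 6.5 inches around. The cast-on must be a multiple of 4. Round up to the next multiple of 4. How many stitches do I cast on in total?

18 / 3.5 = 5.143 sts per inch.
6.5 × 5.143 = 33.43 sts.
Next multiple of 4: 36.

36 stitches.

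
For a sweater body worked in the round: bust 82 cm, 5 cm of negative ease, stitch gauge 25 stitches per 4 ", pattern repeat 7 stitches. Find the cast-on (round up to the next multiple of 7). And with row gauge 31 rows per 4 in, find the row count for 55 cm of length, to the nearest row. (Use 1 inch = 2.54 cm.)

Cast on 196 stitches; work 168 rows.

Finished = 82 − 5 = 77 cm.
77 cm × 1/2.54 = 30.31 inches.
25/4 = 6.25 sts per in; 30.31 × 6.25 = 189.47 sts.
Next multiple of 7 → 196.
55 cm = 21.65 inches; × 7.75 = 167.81 → 168 rows.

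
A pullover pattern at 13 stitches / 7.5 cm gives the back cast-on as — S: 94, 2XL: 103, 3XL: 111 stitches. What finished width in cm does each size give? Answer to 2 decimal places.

S 54.23 cm; 2XL 59.42 cm; 3XL 64.04 cm.

13/7.5 = 1.733 sts per cm.
S: 94 / 1.733 = 54.231 → 54.23 cm.
2XL: 103 / 1.733 = 59.423 → 59.42 cm.
3XL: 111 / 1.733 = 64.038 → 64.04 cm.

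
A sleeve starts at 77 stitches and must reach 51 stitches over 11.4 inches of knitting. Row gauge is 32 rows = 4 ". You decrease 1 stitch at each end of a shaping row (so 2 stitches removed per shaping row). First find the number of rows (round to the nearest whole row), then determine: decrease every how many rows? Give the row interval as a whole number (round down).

Decrease every 7th row.

Rows = 11.4 × 8 = 91.2 → 91 rows.
Stitches to remove: 26 → 13 shaping rows (at 2 st each).
91 / 13 = 7.00 → every 7 rows.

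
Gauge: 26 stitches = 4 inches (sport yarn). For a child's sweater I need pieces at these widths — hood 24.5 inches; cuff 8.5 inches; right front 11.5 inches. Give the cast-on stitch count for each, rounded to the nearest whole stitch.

Rate = 26/4 = 6.5 sts per in.
hood: 24.5 × 6.5 = 159.25 → 159.
cuff: 8.5 × 6.5 = 55.25 → 55.
right front: 11.5 × 6.5 = 74.75 → 75.

hood 159; cuff 55; right front 75.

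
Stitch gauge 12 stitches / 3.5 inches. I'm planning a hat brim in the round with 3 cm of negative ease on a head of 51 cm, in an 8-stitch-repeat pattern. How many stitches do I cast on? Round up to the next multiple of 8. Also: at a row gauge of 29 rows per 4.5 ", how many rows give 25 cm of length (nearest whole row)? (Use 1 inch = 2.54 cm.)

Cast on 72 stitches; work 63 rows.

Finished = 51 − 3 = 48 cm.
48 cm × 1/2.54 = 18.90 inches.
12/3.5 = 3.429 sts per in; 18.90 × 3.429 = 64.79 sts.
Next multiple of 8 → 72.
25 cm = 9.84 inches; × 6.444 = 63.43 → 63 rows.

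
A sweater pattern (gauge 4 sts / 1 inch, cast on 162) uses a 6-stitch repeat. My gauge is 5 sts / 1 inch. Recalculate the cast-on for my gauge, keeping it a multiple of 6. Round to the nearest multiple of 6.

CO 204 sts.

162 × 5 / 4 = 202.50.
Nearest multiple of 6: 204.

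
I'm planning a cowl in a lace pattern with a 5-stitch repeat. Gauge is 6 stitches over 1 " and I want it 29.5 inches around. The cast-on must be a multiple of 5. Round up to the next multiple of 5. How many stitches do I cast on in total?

180 stitches.

6 / 1 = 6 sts per inch.
29.5 × 6 = 177.00 sts.
Next multiple of 5: 180.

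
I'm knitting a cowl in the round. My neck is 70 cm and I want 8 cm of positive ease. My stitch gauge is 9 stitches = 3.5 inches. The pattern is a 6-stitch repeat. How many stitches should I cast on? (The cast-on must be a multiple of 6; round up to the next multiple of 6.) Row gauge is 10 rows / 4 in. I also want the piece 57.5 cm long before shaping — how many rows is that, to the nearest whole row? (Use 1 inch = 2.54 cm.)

Finished = 70 + 8 = 78 cm.
78 cm × 1/2.54 = 30.71 inches.
9/3.5 = 2.571 sts per in; 30.71 × 2.571 = 78.97 sts.
Next multiple of 6 → 84.
57.5 cm = 22.64 inches; × 2.5 = 56.59 → 57 rows.

Cast on 84 stitches; work 57 rows.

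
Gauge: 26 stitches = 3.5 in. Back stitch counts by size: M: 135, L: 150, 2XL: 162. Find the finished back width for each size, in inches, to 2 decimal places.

26/3.5 = 7.429 sts per in.
M: 135 / 7.429 = 18.173 → 18.17 in.
L: 150 / 7.429 = 20.192 → 20.19 in.
2XL: 162 / 7.429 = 21.808 → 21.81 in.

M 18.17 inches; L 20.19 inches; 2XL 21.81 inches.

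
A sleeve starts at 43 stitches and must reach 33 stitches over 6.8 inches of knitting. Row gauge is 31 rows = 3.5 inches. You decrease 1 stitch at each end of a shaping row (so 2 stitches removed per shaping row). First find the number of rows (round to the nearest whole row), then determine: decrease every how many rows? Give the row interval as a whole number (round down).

Decrease every 12th row.

Rows = 6.8 × 8.857 = 60.2 → 60 rows.
Stitches to remove: 10 → 5 shaping rows (at 2 st each).
60 / 5 = 12.00 → every 12 rows.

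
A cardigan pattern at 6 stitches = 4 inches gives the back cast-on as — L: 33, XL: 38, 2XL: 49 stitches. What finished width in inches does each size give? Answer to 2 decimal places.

L 22.00 inches; XL 25.33 inches; 2XL 32.67 inches.

6/4 = 1.5 sts per in.
L: 33 / 1.5 = 22.000 → 22.00 in.
XL: 38 / 1.5 = 25.333 → 25.33 in.
2XL: 49 / 1.5 = 32.667 → 32.67 in.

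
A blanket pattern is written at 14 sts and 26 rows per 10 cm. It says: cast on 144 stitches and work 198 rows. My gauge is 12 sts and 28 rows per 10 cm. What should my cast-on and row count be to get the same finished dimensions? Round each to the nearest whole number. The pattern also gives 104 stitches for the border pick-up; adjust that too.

Stitches: 144 × 12/14 = 123.43 → 123.
Rows: 198 × 28/26 = 213.23 → 213.
border pick-up: 104 × 12/14 = 89.14 → 89.

Cast on 123 stitches; work 213 rows; border pick-up 89 stitches.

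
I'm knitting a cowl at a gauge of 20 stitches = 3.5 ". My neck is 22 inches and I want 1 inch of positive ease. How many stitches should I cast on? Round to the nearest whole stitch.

Finished = 22 + 1 = 23 in.
20 / 3.5 = 5.714 sts per inch.
23.00 × 5.714 = 131.43 sts.
→ 131 sts.

131 stitches.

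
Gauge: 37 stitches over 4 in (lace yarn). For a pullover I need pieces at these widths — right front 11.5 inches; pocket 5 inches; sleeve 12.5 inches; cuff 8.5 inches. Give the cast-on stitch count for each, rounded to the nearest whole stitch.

Rate = 37/4 = 9.25 sts per in.
right front: 11.5 × 9.25 = 106.38 → 106.
pocket: 5 × 9.25 = 46.25 → 46.
sleeve: 12.5 × 9.25 = 115.62 → 116.
cuff: 8.5 × 9.25 = 78.62 → 79.

right front 106; pocket 46; sleeve 116; cuff 79.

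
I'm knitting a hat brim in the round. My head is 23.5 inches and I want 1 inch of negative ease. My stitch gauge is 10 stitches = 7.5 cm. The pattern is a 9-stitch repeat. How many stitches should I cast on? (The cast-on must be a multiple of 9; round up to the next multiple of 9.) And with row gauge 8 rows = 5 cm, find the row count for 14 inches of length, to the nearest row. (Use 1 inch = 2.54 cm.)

Finished = 23.5 − 1 = 22.5 inches.
22.5 inches × 2.54 = 57.15 cm.
10/7.5 = 1.333 sts per cm; 57.15 × 1.333 = 76.20 sts.
Next multiple of 9 → 81.
14 inches = 35.56 cm; × 1.6 = 56.90 → 57 rows.

Cast on 81 stitches; work 57 rows.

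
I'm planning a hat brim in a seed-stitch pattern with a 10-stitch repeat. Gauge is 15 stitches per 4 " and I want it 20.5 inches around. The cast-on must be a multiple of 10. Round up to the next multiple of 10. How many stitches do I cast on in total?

Cast on 80 stitches.

15 / 4 = 3.75 sts per inch.
20.5 × 3.75 = 76.88 sts.
Next multiple of 10: 80.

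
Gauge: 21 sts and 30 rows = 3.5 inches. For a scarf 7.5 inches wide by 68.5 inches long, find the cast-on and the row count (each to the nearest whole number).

Cast on 45 stitches and work 587 rows.

Stitch gauge = 21/3.5 = 6 sts/in; 7.5 × 6 = 45.00 → 45 sts.
Row gauge = 30/3.5 = 8.571 rows/in; 68.5 × 8.571 = 587.14 → 587 rows.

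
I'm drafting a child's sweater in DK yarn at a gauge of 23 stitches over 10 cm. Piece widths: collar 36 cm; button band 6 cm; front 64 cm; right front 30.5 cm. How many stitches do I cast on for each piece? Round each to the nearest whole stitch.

collar 83; button band 14; front 147; right front 70.

Rate = 23/10 = 2.3 sts per cm.
collar: 36 × 2.3 = 82.80 → 83.
button band: 6 × 2.3 = 13.80 → 14.
front: 64 × 2.3 = 147.20 → 147.
right front: 30.5 × 2.3 = 70.15 → 70.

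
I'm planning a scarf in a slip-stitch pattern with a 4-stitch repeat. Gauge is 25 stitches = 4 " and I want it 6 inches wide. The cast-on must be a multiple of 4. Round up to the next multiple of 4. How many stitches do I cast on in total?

25 / 4 = 6.25 sts per inch.
6 × 6.25 = 37.50 sts.
Next multiple of 4: 40.

CO 40 sts.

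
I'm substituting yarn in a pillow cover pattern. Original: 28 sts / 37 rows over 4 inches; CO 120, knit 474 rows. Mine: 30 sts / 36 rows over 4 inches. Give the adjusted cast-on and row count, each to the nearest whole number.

Stitches: 120 × 30/28 = 128.57 → 129.
Rows: 474 × 36/37 = 461.19 → 461.

Cast on 129 stitches; work 461 rows.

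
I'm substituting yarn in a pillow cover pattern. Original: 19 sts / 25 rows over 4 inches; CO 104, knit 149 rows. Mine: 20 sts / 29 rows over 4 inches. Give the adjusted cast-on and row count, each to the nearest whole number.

Stitches: 104 × 20/19 = 109.47 → 109.
Rows: 149 × 29/25 = 172.84 → 173.

Cast on 109 stitches; work 173 rows.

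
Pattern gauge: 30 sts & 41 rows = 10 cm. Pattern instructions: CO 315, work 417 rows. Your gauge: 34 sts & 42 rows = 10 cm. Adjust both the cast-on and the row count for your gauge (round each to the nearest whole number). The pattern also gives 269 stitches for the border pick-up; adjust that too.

Stitches: 315 × 34/30 = 357.00 → 357.
Rows: 417 × 42/41 = 427.17 → 427.
border pick-up: 269 × 34/30 = 304.87 → 305.

Cast on 357 stitches; work 427 rows; border pick-up 305 stitches.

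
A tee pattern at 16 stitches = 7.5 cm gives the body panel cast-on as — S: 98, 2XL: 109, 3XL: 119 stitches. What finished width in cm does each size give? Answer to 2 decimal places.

S 45.94 cm; 2XL 51.09 cm; 3XL 55.78 cm.

16/7.5 = 2.133 sts per cm.
S: 98 / 2.133 = 45.938 → 45.94 cm.
2XL: 109 / 2.133 = 51.094 → 51.09 cm.
3XL: 119 / 2.133 = 55.781 → 55.78 cm.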